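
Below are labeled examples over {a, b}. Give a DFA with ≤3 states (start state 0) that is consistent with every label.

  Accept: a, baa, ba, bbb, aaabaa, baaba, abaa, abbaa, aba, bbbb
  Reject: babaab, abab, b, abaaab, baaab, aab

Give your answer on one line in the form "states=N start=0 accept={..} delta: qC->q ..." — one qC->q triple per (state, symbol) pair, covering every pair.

Fold the examples into a partial DFA from state 0: repeatedly fix the first undefined (state, symbol) met by the shortest-then-alphabetical prefix, trying targets in increasing order and rejecting any under which an Accept and a Reject string meet in one state with the same remainder; add a state when all current targets are rejected. Accepting states are where Accept strings end.
a: 0a undefined. 0a->0: ok.
b: 0b undefined. 0b->0: no, a/babaab meet in 0. Open state 1: 0b->1.
ba: 1a undefined. 1a->0: ok.
bb: 1b undefined. 1b->0: no, bbb/babaab meet in 1. 1b->1: no, bbb/babaab meet in 1. Open state 2: 1b->2.
bbb: 2b undefined. 2b->0: no, bbbb/babaab meet in 1. 2b->1: no, bbb/babaab meet in 1. 2b->2: ok.
abba: 2a undefined. 2a->0: ok.
All examples now run through 3 states with every (state, symbol) defined. Accept strings end in {0,2}, Reject strings end in {1}; accept={0,2}.

states=3 start=0 accept={0,2} delta: 0a->0 0b->1 1a->0 1b->2 2a->0 2b->2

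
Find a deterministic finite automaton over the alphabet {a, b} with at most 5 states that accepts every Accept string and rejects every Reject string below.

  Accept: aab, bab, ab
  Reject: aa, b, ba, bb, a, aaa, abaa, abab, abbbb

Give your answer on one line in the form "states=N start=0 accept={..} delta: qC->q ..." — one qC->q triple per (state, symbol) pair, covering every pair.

Grow the machine one transition at a time. Run the examples from 0; the earliest place one falls off (shortest prefix, ties alphabetical) gets sent to the lowest-numbered state that keeps every Accept/Reject pair distinguishable — a pair clashes when both reach the same state with identical unread suffix — and to a fresh state only if none does.
a: 0a undefined. 0a->0: no, aab/b meet in 0 with "b" left. Open state 1: 0a->1.
b: 0b undefined. 0b->0: ok.
aa: 1a undefined. 1a->0: no, aab/aa meet in 0. 1a->1: ok.
ab: 1b undefined. 1b->0: no, aab/b meet in 0. 1b->1: no, aab/aa meet in 1. Open state 2: 1b->2.
aba: 2a undefined. 2a->0: ok.
abb: 2b undefined. 2b->0: ok.
All examples now run through 3 states with every (state, symbol) defined. Accept strings end in {2}, Reject strings end in {0,1}; accept={2}.

states=3 start=0 accept={2} delta: 0a->1 0b->0 1a->1 1b->2 2a->0 2b->0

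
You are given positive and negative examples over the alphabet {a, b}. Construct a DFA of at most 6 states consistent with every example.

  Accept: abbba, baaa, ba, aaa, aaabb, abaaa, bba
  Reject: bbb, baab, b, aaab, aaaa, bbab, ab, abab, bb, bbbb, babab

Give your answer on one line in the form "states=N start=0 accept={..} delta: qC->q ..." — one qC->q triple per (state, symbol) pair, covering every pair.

Grow the machine one transition at a time. Run the examples from 0; the earliest place one falls off (shortest prefix, ties alphabetical) gets sent to the lowest-numbered state that keeps every Accept/Reject pair distinguishable — a pair clashes when both reach the same state with identical unread suffix — and to a fresh state only if none does.
a: 0a undefined. 0a->0: no, aaa/aaaa meet in 0. Open state 1: 0a->1.
b: 0b undefined. 0b->0: ok.
aa: 1a undefined. 1a->0: ok.
ab: 1b undefined. 1b->0: no, aaabb/bbb meet in 0. 1b->1: no, abbba/bbb meet in 0. Open state 2: 1b->2.
aba: 2a undefined. 2a->0: no, abaaa/bbb meet in 0. 2a->1: ok.
abb: 2b undefined. 2b->0: no, aaabb/bbb meet in 0. 2b->1: ok.
All examples now run through 3 states with every (state, symbol) defined. Accept strings end in {1}, Reject strings end in {0,2}; accept={1}.

states=3 start=0 accept={1} delta: 0a->1 0b->0 1a->0 1b->2 2a->1 2b->1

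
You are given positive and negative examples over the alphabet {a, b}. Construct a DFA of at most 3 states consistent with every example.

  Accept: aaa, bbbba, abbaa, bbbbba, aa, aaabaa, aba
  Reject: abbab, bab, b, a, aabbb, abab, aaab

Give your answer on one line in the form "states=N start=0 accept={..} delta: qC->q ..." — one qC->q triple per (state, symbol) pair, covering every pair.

State merging on the prefix tree: take the shortest (then alphabetical) example prefix whose next move is undefined and point that move at state 0, else 1, else 2, ...; a target is out if some Accept/Reject pair would then sit in one state with the same input left (inseparable). If every existing state is out, open a new one.
a: 0a undefined. 0a->0: no, aaa/a meet in 0. Open state 1: 0a->1.
b: 0b undefined. 0b->0: no, bbbba/a meet in 1. 0b->1: ok.
aa: 1a undefined. 1a->0: no, aaa/bab meet in 1. 1a->1: no, aaa/b meet in 1. Open state 2: 1a->2.
ab: 1b undefined. 1b->0: no, bbbba/b meet in 1. 1b->1: ok.
aaa: 2a undefined. 2a->0: ok.
aab: 2b undefined. 2b->0: no, aaa/abbab meet in 0. 2b->1: ok.
All examples now run through 3 states with every (state, symbol) defined. Accept strings end in {0,2}, Reject strings end in {1}; accept={0,2}.

states=3 start=0 accept={0,2} delta: 0a->1 0b->1 1a->2 1b->1 2a->0 2b->1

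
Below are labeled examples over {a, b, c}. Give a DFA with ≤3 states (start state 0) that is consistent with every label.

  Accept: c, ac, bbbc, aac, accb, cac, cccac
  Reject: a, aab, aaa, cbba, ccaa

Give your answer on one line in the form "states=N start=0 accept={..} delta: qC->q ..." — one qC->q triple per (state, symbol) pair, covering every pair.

Grow the machine one transition at a time. Run the examples from 0; the earliest place one falls off (shortest prefix, ties alphabetical) gets sent to the lowest-numbered state that keeps every Accept/Reject pair distinguishable — a pair clashes when both reach the same state with identical unread suffix — and to a fresh state only if none does.
a: 0a undefined. 0a->0: ok.
b: 0b undefined. 0b->0: ok.
c: 0c undefined. 0c->0: no, c/a meet in 0. Open state 1: 0c->1.
ca: 1a undefined. 1a->0: ok.
cb: 1b undefined. 1b->0: ok.
cc: 1c undefined. 1c->0: no, accb/a meet in 0. 1c->1: no, accb/a meet in 0. Open state 2: 1c->2.
cca: 2a undefined. 2a->0: ok.
ccc: 2c undefined. 2c->0: ok.
accb: 2b undefined. 2b->0: no, accb/a meet in 0. 2b->1: ok.
All examples now run through 3 states with every (state, symbol) defined. Accept strings end in {1}, Reject strings end in {0}; accept={1}.

states=3 start=0 accept={1} delta: 0a->0 0b->0 0c->1 1a->0 1b->0 1c->2 2a->0 2b->1 2c->0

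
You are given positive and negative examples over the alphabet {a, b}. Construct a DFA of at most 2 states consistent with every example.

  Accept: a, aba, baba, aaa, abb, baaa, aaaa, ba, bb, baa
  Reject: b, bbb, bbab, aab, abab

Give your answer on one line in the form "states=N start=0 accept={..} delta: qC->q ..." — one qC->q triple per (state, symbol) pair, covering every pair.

State merging on the prefix tree: take the shortest (then alphabetical) example prefix whose next move is undefined and point that move at state 0, else 1, else 2, ...; a target is out if some Accept/Reject pair would then sit in one state with the same input left (inseparable). If every existing state is out, open a new one.
a: 0a undefined. 0a->0: ok.
b: 0b undefined. 0b->0: no, a/b meet in 0. Open state 1: 0b->1.
ba: 1a undefined. 1a->0: ok.
bb: 1b undefined. 1b->0: ok.
All examples now run through 2 states with every (state, symbol) defined. Accept strings end in {0}, Reject strings end in {1}; accept={0}.

states=2 start=0 accept={0} delta: 0a->0 0b->1 1a->0 1b->0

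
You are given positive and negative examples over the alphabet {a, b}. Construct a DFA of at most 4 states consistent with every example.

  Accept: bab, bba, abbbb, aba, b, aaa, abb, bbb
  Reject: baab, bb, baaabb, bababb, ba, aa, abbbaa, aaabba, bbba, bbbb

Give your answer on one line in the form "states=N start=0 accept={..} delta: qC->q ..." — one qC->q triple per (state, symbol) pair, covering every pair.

Grow the machine one transition at a time. Run the examples from 0; the earliest place one falls off (shortest prefix, ties alphabetical) gets sent to the lowest-numbered state that keeps every Accept/Reject pair distinguishable — a pair clashes when both reach the same state with identical unread suffix — and to a fresh state only if none does.
a: 0a undefined. 0a->0: no, bba/aaabba meet in 0 with "bba" left. Open state 1: 0a->1.
b: 0b undefined. 0b->0: no, bba/ba meet in 1. 0b->1: ok.
aa: 1a undefined. 1a->0: ok.
ab: 1b undefined. 1b->0: ok.
All examples now run through 2 states with every (state, symbol) defined. Accept strings end in {1}, Reject strings end in {0}; accept={1}.

states=2 start=0 accept={1} delta: 0a->1 0b->1 1a->0 1b->0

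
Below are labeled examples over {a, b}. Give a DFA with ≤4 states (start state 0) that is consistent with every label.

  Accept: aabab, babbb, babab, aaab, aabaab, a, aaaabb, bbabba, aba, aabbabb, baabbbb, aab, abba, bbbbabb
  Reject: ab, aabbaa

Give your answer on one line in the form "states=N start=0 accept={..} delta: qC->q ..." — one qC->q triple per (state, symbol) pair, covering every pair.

states=4 start=0 accept={0,1,3} delta: 0a->1 0b->0 1a->2 1b->2 2a->0 2b->3 3a->3 3b->0

Grow the machine one transition at a time. Run the examples from 0; the earliest place one falls off (shortest prefix, ties alphabetical) gets sent to the lowest-numbered state that keeps every Accept/Reject pair distinguishable — a pair clashes when both reach the same state with identical unread suffix — and to a fresh state only if none does.
a: 0a undefined. 0a->0: no, aaab/ab meet in 0 with "b" left. Open state 1: 0a->1.
b: 0b undefined. 0b->0: ok.
aa: 1a undefined. 1a->0: no, aabab/ab meet in 1 with "b" left. 1a->1: no, aaab/ab meet in 1 with "b" left. Open state 2: 1a->2.
ab: 1b undefined. 1b->0: no, babbb/ab meet in 0. 1b->1: no, babbb/ab meet in 1. 1b->2: ok.
aaa: 2a undefined. 2a->0: ok.
aab: 2b undefined. 2b->0: no, aabab/ab meet in 2. 2b->1: no, aabab/aabbaa meet in 1. 2b->2: no, babbb/ab meet in 2. Open state 3: 2b->3.
aaba: 3a undefined. 3a->0: no, aabaab/ab meet in 2. 3a->1: no, aabab/ab meet in 2. 3a->2: no, bbabba/ab meet in 2. 3a->3: ok.
aabb: 3b undefined. 3b->0: ok.
All examples now run through 4 states with every (state, symbol) defined. Accept strings end in {0,1,3}, Reject strings end in {2}; accept={0,1,3}.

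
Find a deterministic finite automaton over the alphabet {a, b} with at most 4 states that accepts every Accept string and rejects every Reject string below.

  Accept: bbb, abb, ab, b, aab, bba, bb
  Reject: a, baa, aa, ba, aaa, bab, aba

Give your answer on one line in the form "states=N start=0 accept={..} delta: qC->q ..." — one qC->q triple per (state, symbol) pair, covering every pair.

State merging on the prefix tree: take the shortest (then alphabetical) example prefix whose next move is undefined and point that move at state 0, else 1, else 2, ...; a target is out if some Accept/Reject pair would then sit in one state with the same input left (inseparable). If every existing state is out, open a new one.
a: 0a undefined. 0a->0: ok.
b: 0b undefined. 0b->0: no, bbb/a meet in 0. Open state 1: 0b->1.
ba: 1a undefined. 1a->0: no, ab/bab meet in 1. 1a->1: no, abb/bab meet in 1 with "b" left. Open state 2: 1a->2.
bb: 1b undefined. 1b->0: no, abb/a meet in 0. 1b->1: no, bba/ba meet in 2. 1b->2: no, bbb/bab meet in 2 with "b" left. Open state 3: 1b->3.
baa: 2a undefined. 2a->0: ok.
bab: 2b undefined. 2b->0: ok.
bba: 3a undefined. 3a->0: no, bba/a meet in 0. 3a->1: ok.
bbb: 3b undefined. 3b->0: no, bbb/a meet in 0. 3b->1: ok.
All examples now run through 4 states with every (state, symbol) defined. Accept strings end in {1,3}, Reject strings end in {0,2}; accept={1,3}.

states=4 start=0 accept={1,3} delta: 0a->0 0b->1 1a->2 1b->3 2a->0 2b->0 3a->1 3b->1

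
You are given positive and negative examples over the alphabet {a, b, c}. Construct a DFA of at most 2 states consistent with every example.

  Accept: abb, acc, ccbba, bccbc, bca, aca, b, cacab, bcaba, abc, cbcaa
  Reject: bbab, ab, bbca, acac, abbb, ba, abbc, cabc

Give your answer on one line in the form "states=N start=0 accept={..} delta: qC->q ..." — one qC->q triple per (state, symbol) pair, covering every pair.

states=2 start=0 accept={1} delta: 0a->1 0b->1 0c->1 1a->0 1b->0 1c->0

Fold the examples into a partial DFA from state 0: repeatedly fix the first undefined (state, symbol) met by the shortest-then-alphabetical prefix, trying targets in increasing order and rejecting any under which an Accept and a Reject string meet in one state with the same remainder; add a state when all current targets are rejected. Accepting states are where Accept strings end.
a: 0a undefined. 0a->0: no, b/ab meet in 0 with "b" left. Open state 1: 0a->1.
b: 0b undefined. 0b->0: no, bca/bbca meet in 0 with "ca" left. 0b->1: ok.
c: 0c undefined. 0c->0: no, abc/cabc meet in 1 with "bc" left. 0c->1: ok.
ab: 1b undefined. 1b->0: ok.
ac: 1c undefined. 1c->0: ok.
ba: 1a undefined. 1a->0: ok.
All examples now run through 2 states with every (state, symbol) defined. Accept strings end in {1}, Reject strings end in {0}; accept={1}.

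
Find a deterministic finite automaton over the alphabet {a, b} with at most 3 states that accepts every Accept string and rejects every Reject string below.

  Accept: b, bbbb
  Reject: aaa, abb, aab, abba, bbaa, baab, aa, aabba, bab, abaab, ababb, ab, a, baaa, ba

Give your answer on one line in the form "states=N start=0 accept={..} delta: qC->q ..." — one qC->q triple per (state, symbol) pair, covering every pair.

states=2 start=0 accept={0} delta: 0a->1 0b->0 1a->1 1b->1

Grow the machine one transition at a time. Run the examples from 0; the earliest place one falls off (shortest prefix, ties alphabetical) gets sent to the lowest-numbered state that keeps every Accept/Reject pair distinguishable — a pair clashes when both reach the same state with identical unread suffix — and to a fresh state only if none does.
a: 0a undefined. 0a->0: no, b/aab meet in 0 with "b" left. Open state 1: 0a->1.
b: 0b undefined. 0b->0: ok.
aa: 1a undefined. 1a->0: no, b/aab meet in 0. 1a->1: ok.
ab: 1b undefined. 1b->0: no, b/abb meet in 0. 1b->1: ok.
All examples now run through 2 states with every (state, symbol) defined. Accept strings end in {0}, Reject strings end in {1}; accept={0}.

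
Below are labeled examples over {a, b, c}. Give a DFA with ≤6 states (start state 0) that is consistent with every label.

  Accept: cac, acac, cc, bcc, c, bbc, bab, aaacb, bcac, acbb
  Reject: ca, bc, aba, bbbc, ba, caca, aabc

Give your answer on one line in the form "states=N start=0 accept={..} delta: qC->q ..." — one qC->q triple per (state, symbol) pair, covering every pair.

states=3 start=0 accept={1,2} delta: 0a->0 0b->1 0c->2 1a->0 1b->0 1c->0 2a->0 2b->2 2c->1

Grow the machine one transition at a time. Run the examples from 0; the earliest place one falls off (shortest prefix, ties alphabetical) gets sent to the lowest-numbered state that keeps every Accept/Reject pair distinguishable — a pair clashes when both reach the same state with identical unread suffix — and to a fresh state only if none does.
a: 0a undefined. 0a->0: ok.
b: 0b undefined. 0b->0: no, c/bc meet in 0 with "c" left. Open state 1: 0b->1.
c: 0c undefined. 0c->0: no, cac/ca meet in 0. 0c->1: no, cc/bc meet in 1 with "c" left. Open state 2: 0c->2.
ba: 1a undefined. 1a->0: ok.
bb: 1b undefined. 1b->0: ok.
bc: 1c undefined. 1c->0: ok.
ca: 2a undefined. 2a->0: ok.
cc: 2c undefined. 2c->0: no, cc/ca meet in 0. 2c->1: ok.
acb: 2b undefined. 2b->0: no, aaacb/ca meet in 0. 2b->1: no, acbb/ca meet in 0. 2b->2: ok.
All examples now run through 3 states with every (state, symbol) defined. Accept strings end in {1,2}, Reject strings end in {0}; accept={1,2}.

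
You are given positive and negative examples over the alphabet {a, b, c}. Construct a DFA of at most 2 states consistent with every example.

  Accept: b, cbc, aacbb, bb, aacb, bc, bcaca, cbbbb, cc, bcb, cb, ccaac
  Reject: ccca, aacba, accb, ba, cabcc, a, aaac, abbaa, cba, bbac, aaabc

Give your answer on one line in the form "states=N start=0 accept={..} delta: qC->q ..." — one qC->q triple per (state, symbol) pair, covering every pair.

states=2 start=0 accept={0} delta: 0a->1 0b->0 0c->0 1a->0 1b->1 1c->1

Grow the machine one transition at a time. Run the examples from 0; the earliest place one falls off (shortest prefix, ties alphabetical) gets sent to the lowest-numbered state that keeps every Accept/Reject pair distinguishable — a pair clashes when both reach the same state with identical unread suffix — and to a fresh state only if none does.
a: 0a undefined. 0a->0: no, bc/aaabc meet in 0 with "bc" left. Open state 1: 0a->1.
b: 0b undefined. 0b->0: ok.
c: 0c undefined. 0c->0: ok.
aa: 1a undefined. 1a->0: ok.
ab: 1b undefined. 1b->0: no, b/cabcc meet in 0. 1b->1: ok.
ac: 1c undefined. 1c->0: no, b/accb meet in 0. 1c->1: ok.
All examples now run through 2 states with every (state, symbol) defined. Accept strings end in {0}, Reject strings end in {1}; accept={0}.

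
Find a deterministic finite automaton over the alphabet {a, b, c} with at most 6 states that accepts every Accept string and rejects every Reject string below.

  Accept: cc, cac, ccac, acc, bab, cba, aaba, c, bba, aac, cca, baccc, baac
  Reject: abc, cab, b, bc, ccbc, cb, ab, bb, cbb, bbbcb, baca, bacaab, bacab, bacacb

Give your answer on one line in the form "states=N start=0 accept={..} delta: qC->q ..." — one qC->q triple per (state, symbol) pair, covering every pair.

Grow the machine one transition at a time. Run the examples from 0; the earliest place one falls off (shortest prefix, ties alphabetical) gets sent to the lowest-numbered state that keeps every Accept/Reject pair distinguishable — a pair clashes when both reach the same state with identical unread suffix — and to a fresh state only if none does.
a: 0a undefined. 0a->0: ok.
b: 0b undefined. 0b->0: no, bab/b meet in 0. Open state 1: 0b->1.
c: 0c undefined. 0c->0: ok.
ba: 1a undefined. 1a->0: no, cc/baca meet in 0. 1a->1: no, bab/bb meet in 1 with "b" left. Open state 2: 1a->2.
bb: 1b undefined. 1b->0: no, cc/bb meet in 0. 1b->1: ok.
bc: 1c undefined. 1c->0: no, cc/abc meet in 0. 1c->1: ok.
baa: 2a undefined. 2a->0: ok.
bab: 2b undefined. 2b->0: ok.
bac: 2c undefined. 2c->0: no, cc/baca meet in 0. 2c->1: no, cc/bacab meet in 0. 2c->2: no, cc/baca meet in 0. Open state 3: 2c->3.
baca: 3a undefined. 3a->0: no, cc/baca meet in 0. 3a->1: no, cc/bacaab meet in 0. 3a->2: no, cc/bacab meet in 0. 3a->3: ok.
bacc: 3c undefined. 3c->0: ok.
bacab: 3b undefined. 3b->0: no, cc/bacaab meet in 0. 3b->1: ok.
All examples now run through 4 states with every (state, symbol) defined. Accept strings end in {0,2}, Reject strings end in {1,3}; accept={0,2}.

states=4 start=0 accept={0,2} delta: 0a->0 0b->1 0c->0 1a->2 1b->1 1c->1 2a->0 2b->0 2c->3 3a->3 3b->1 3c->0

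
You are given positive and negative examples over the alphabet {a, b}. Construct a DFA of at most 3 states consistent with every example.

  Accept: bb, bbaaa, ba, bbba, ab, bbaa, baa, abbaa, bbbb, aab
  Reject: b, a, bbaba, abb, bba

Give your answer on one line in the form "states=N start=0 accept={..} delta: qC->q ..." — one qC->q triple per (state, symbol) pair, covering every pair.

states=3 start=0 accept={0,2} delta: 0a->1 0b->1 1a->2 1b->0 2a->0 2b->0

Fold the examples into a partial DFA from state 0: repeatedly fix the first undefined (state, symbol) met by the shortest-then-alphabetical prefix, trying targets in increasing order and rejecting any under which an Accept and a Reject string meet in one state with the same remainder; add a state when all current targets are rejected. Accepting states are where Accept strings end.
a: 0a undefined. 0a->0: no, bb/abb meet in 0 with "bb" left. Open state 1: 0a->1.
b: 0b undefined. 0b->0: no, bb/b meet in 0. 0b->1: ok.
aa: 1a undefined. 1a->0: no, baa/b meet in 1. 1a->1: no, ba/b meet in 1. Open state 2: 1a->2.
ab: 1b undefined. 1b->0: ok.
aab: 2b undefined. 2b->0: ok.
baa: 2a undefined. 2a->0: ok.
All examples now run through 3 states with every (state, symbol) defined. Accept strings end in {0,2}, Reject strings end in {1}; accept={0,2}.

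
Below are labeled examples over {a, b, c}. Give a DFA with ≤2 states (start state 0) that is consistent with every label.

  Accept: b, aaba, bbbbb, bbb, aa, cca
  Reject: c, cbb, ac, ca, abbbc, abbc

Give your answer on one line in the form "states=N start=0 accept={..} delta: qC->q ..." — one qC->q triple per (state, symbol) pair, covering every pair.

Fold the examples into a partial DFA from state 0: repeatedly fix the first undefined (state, symbol) met by the shortest-then-alphabetical prefix, trying targets in increasing order and rejecting any under which an Accept and a Reject string meet in one state with the same remainder; add a state when all current targets are rejected. Accepting states are where Accept strings end.
a: 0a undefined. 0a->0: ok.
b: 0b undefined. 0b->0: ok.
c: 0c undefined. 0c->0: no, b/c meet in 0. Open state 1: 0c->1.
ca: 1a undefined. 1a->0: no, b/ca meet in 0. 1a->1: ok.
cb: 1b undefined. 1b->0: no, b/cbb meet in 0. 1b->1: ok.
cc: 1c undefined. 1c->0: ok.
All examples now run through 2 states with every (state, symbol) defined. Accept strings end in {0}, Reject strings end in {1}; accept={0}.

states=2 start=0 accept={0} delta: 0a->0 0b->0 0c->1 1a->1 1b->1 1c->0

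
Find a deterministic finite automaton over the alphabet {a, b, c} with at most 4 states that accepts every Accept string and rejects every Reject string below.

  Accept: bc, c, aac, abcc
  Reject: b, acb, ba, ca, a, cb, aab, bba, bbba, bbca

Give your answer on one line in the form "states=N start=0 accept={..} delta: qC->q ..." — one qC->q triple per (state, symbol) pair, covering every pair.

states=2 start=0 accept={1} delta: 0a->0 0b->0 0c->1 1a->0 1b->0 1c->1

Grow the machine one transition at a time. Run the examples from 0; the earliest place one falls off (shortest prefix, ties alphabetical) gets sent to the lowest-numbered state that keeps every Accept/Reject pair distinguishable — a pair clashes when both reach the same state with identical unread suffix — and to a fresh state only if none does.
a: 0a undefined. 0a->0: ok.
b: 0b undefined. 0b->0: ok.
c: 0c undefined. 0c->0: no, bc/b meet in 0. Open state 1: 0c->1.
ca: 1a undefined. 1a->0: ok.
cb: 1b undefined. 1b->0: ok.
abcc: 1c undefined. 1c->0: no, abcc/b meet in 0. 1c->1: ok.
All examples now run through 2 states with every (state, symbol) defined. Accept strings end in {1}, Reject strings end in {0}; accept={1}.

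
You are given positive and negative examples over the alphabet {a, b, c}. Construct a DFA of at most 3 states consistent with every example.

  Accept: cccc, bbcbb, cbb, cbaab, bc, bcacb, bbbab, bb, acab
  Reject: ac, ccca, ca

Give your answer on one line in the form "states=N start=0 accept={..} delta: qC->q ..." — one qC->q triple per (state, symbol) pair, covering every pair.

Grow the machine one transition at a time. Run the examples from 0; the earliest place one falls off (shortest prefix, ties alphabetical) gets sent to the lowest-numbered state that keeps every Accept/Reject pair distinguishable — a pair clashes when both reach the same state with identical unread suffix — and to a fresh state only if none does.
a: 0a undefined. 0a->0: ok.
b: 0b undefined. 0b->0: no, bc/ac meet in 0 with "c" left. Open state 1: 0b->1.
c: 0c undefined. 0c->0: no, cccc/ac meet in 0. 0c->1: ok.
bb: 1b undefined. 1b->0: no, bbcbb/ac meet in 1. 1b->1: no, cbb/ac meet in 1. Open state 2: 1b->2.
bc: 1c undefined. 1c->0: ok.
ca: 1a undefined. 1a->0: no, cccc/ccca meet in 0. 1a->1: ok.
bbb: 2b undefined. 2b->0: no, bbbab/ac meet in 1. 2b->1: no, cbb/ac meet in 1. 2b->2: ok.
bbc: 2c undefined. 2c->0: ok.
cba: 2a undefined. 2a->0: no, cbaab/ac meet in 1. 2a->1: ok.
All examples now run through 3 states with every (state, symbol) defined. Accept strings end in {0,2}, Reject strings end in {1}; accept={0,2}.

states=3 start=0 accept={0,2} delta: 0a->0 0b->1 0c->1 1a->1 1b->2 1c->0 2a->1 2b->2 2c->0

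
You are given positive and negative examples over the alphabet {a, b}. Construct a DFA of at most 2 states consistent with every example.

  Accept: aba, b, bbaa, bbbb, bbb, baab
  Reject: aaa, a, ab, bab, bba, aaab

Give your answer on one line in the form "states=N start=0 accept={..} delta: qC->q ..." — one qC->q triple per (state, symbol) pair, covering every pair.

states=2 start=0 accept={0} delta: 0a->1 0b->0 1a->0 1b->1

State merging on the prefix tree: take the shortest (then alphabetical) example prefix whose next move is undefined and point that move at state 0, else 1, else 2, ...; a target is out if some Accept/Reject pair would then sit in one state with the same input left (inseparable). If every existing state is out, open a new one.
a: 0a undefined. 0a->0: no, b/ab meet in 0 with "b" left. Open state 1: 0a->1.
b: 0b undefined. 0b->0: ok.
aa: 1a undefined. 1a->0: ok.
ab: 1b undefined. 1b->0: no, aba/aaa meet in 1. 1b->1: ok.
All examples now run through 2 states with every (state, symbol) defined. Accept strings end in {0}, Reject strings end in {1}; accept={0}.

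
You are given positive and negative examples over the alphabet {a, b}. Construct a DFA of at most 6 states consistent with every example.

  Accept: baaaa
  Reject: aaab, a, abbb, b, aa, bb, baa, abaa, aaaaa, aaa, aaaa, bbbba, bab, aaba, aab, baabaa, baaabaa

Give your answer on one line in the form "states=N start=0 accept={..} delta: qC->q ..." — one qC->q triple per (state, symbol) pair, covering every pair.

State merging on the prefix tree: take the shortest (then alphabetical) example prefix whose next move is undefined and point that move at state 0, else 1, else 2, ...; a target is out if some Accept/Reject pair would then sit in one state with the same input left (inseparable). If every existing state is out, open a new one.
a: 0a undefined. 0a->0: ok.
b: 0b undefined. 0b->0: no, baaaa/aaab meet in 0. Open state 1: 0b->1.
ba: 1a undefined. 1a->0: no, baaaa/a meet in 0. 1a->1: no, baaaa/aaab meet in 1. Open state 2: 1a->2.
bb: 1b undefined. 1b->0: ok.
baa: 2a undefined. 2a->0: no, baaaa/a meet in 0. 2a->1: no, baaaa/aaab meet in 1. 2a->2: no, baaaa/baa meet in 2. Open state 3: 2a->3.
bab: 2b undefined. 2b->0: ok.
baaa: 3a undefined. 3a->0: no, baaaa/a meet in 0. 3a->1: no, baaaa/aaba meet in 2. 3a->2: no, baaaa/baa meet in 3. 3a->3: no, baaaa/baa meet in 3. Open state 4: 3a->4.
baab: 3b undefined. 3b->0: ok.
baaaa: 4a undefined. 4a->0: no, baaaa/a meet in 0. 4a->1: no, baaaa/aaab meet in 1. 4a->2: no, baaaa/aaba meet in 2. 4a->3: no, baaaa/baa meet in 3. 4a->4: ok.
baaab: 4b undefined. 4b->0: ok.
All examples now run through 5 states with every (state, symbol) defined. Accept strings end in {4}, Reject strings end in {0,1,2,3}; accept={4}.

states=5 start=0 accept={4} delta: 0a->0 0b->1 1a->2 1b->0 2a->3 2b->0 3a->4 3b->0 4a->4 4b->0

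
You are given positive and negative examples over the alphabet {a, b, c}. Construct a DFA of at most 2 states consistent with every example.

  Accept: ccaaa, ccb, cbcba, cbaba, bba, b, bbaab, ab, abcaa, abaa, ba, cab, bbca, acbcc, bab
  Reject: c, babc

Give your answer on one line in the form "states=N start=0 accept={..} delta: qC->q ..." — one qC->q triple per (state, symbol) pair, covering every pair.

states=2 start=0 accept={0} delta: 0a->0 0b->0 0c->1 1a->0 1b->0 1c->0

Grow the machine one transition at a time. Run the examples from 0; the earliest place one falls off (shortest prefix, ties alphabetical) gets sent to the lowest-numbered state that keeps every Accept/Reject pair distinguishable — a pair clashes when both reach the same state with identical unread suffix — and to a fresh state only if none does.
a: 0a undefined. 0a->0: ok.
b: 0b undefined. 0b->0: ok.
c: 0c undefined. 0c->0: no, ccaaa/c meet in 0. Open state 1: 0c->1.
ca: 1a undefined. 1a->0: ok.
cb: 1b undefined. 1b->0: ok.
cc: 1c undefined. 1c->0: ok.
All examples now run through 2 states with every (state, symbol) defined. Accept strings end in {0}, Reject strings end in {1}; accept={0}.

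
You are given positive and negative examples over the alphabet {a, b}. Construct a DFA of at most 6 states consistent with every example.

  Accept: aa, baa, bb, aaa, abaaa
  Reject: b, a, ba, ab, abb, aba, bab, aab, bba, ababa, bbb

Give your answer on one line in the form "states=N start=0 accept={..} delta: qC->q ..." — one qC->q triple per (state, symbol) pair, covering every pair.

Fold the examples into a partial DFA from state 0: repeatedly fix the first undefined (state, symbol) met by the shortest-then-alphabetical prefix, trying targets in increasing order and rejecting any under which an Accept and a Reject string meet in one state with the same remainder; add a state when all current targets are rejected. Accepting states are where Accept strings end.
a: 0a undefined. 0a->0: no, aa/a meet in 0. Open state 1: 0a->1.
b: 0b undefined. 0b->0: no, bb/b meet in 0. 0b->1: no, aa/ba meet in 1 with "a" left. Open state 2: 0b->2.
aa: 1a undefined. 1a->0: no, aaa/a meet in 1. 1a->1: no, aa/a meet in 1. 1a->2: no, aa/b meet in 2. Open state 3: 1a->3.
ab: 1b undefined. 1b->0: ok.
ba: 2a undefined. 2a->0: no, baa/a meet in 1. 2a->1: ok.
bb: 2b undefined. 2b->0: no, bb/ab meet in 0. 2b->1: no, aa/bba meet in 3. 2b->2: no, bb/b meet in 2. 2b->3: no, aaa/bba meet in 3 with "a" left. Open state 4: 2b->4.
aaa: 3a undefined. 3a->0: no, aaa/ab meet in 0. 3a->1: no, aaa/a meet in 1. 3a->2: no, aaa/b meet in 2. 3a->3: ok.
aab: 3b undefined. 3b->0: ok.
bba: 4a undefined. 4a->0: ok.
bbb: 4b undefined. 4b->0: ok.
All examples now run through 5 states with every (state, symbol) defined. Accept strings end in {3,4}, Reject strings end in {0,1,2}; accept={3,4}.

states=5 start=0 accept={3,4} delta: 0a->1 0b->2 1a->3 1b->0 2a->1 2b->4 3a->3 3b->0 4a->0 4b->0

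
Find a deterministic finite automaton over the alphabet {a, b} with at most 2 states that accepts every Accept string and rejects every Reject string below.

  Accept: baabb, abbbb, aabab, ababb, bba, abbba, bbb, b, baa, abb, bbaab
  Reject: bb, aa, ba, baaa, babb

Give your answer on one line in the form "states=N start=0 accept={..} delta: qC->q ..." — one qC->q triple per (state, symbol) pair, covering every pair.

states=2 start=0 accept={1} delta: 0a->1 0b->1 1a->0 1b->0

Fold the examples into a partial DFA from state 0: repeatedly fix the first undefined (state, symbol) met by the shortest-then-alphabetical prefix, trying targets in increasing order and rejecting any under which an Accept and a Reject string meet in one state with the same remainder; add a state when all current targets are rejected. Accepting states are where Accept strings end.
a: 0a undefined. 0a->0: no, ababb/babb meet in 0 with "babb" left. Open state 1: 0a->1.
b: 0b undefined. 0b->0: no, bba/ba meet in 1. 0b->1: ok.
aa: 1a undefined. 1a->0: ok.
ab: 1b undefined. 1b->0: ok.
All examples now run through 2 states with every (state, symbol) defined. Accept strings end in {1}, Reject strings end in {0}; accept={1}.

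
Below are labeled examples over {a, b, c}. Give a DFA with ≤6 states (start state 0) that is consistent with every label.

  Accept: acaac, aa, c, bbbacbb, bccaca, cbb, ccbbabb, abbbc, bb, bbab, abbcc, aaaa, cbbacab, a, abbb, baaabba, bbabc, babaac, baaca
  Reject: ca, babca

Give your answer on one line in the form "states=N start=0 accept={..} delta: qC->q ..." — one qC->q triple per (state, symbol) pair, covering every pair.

Fold the examples into a partial DFA from state 0: repeatedly fix the first undefined (state, symbol) met by the shortest-then-alphabetical prefix, trying targets in increasing order and rejecting any under which an Accept and a Reject string meet in one state with the same remainder; add a state when all current targets are rejected. Accepting states are where Accept strings end.
a: 0a undefined. 0a->0: ok.
b: 0b undefined. 0b->0: no, baaca/ca meet in 0 with "ca" left. Open state 1: 0b->1.
c: 0c undefined. 0c->0: no, acaac/ca meet in 0. 0c->1: ok.
ba: 1a undefined. 1a->0: no, aa/ca meet in 0. 1a->1: no, c/ca meet in 1. Open state 2: 1a->2.
bb: 1b undefined. 1b->0: ok.
bc: 1c undefined. 1c->0: ok.
baa: 2a undefined. 2a->0: no, baaca/ca meet in 2. 2a->1: ok.
bab: 2b undefined. 2b->0: no, baaabba/ca meet in 2. 2b->1: no, acaac/babca meet in 0. 2b->2: no, bccaca/babca meet in 2 with "ca" left. Open state 3: 2b->3.
baba: 3a undefined. 3a->0: ok.
babc: 3c undefined. 3c->0: no, acaac/babca meet in 0. 3c->1: ok.
bbbac: 2c undefined. 2c->0: ok.
baaabb: 3b undefined. 3b->0: ok.
All examples now run through 4 states with every (state, symbol) defined. Accept strings end in {0,1}, Reject strings end in {2}; accept={0,1}.

states=4 start=0 accept={0,1} delta: 0a->0 0b->1 0c->1 1a->2 1b->0 1c->0 2a->1 2b->3 2c->0 3a->0 3b->0 3c->1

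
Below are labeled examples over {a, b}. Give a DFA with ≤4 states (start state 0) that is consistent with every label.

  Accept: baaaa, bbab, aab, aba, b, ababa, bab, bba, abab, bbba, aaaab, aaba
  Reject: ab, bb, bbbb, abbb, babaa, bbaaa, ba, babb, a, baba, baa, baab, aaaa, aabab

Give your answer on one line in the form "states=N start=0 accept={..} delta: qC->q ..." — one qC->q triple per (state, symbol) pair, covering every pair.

State merging on the prefix tree: take the shortest (then alphabetical) example prefix whose next move is undefined and point that move at state 0, else 1, else 2, ...; a target is out if some Accept/Reject pair would then sit in one state with the same input left (inseparable). If every existing state is out, open a new one.
a: 0a undefined. 0a->0: no, aab/ab meet in 0 with "b" left. Open state 1: 0a->1.
b: 0b undefined. 0b->0: no, baaaa/aaaa meet in 1 with "aaa" left. 0b->1: no, b/a meet in 1. Open state 2: 0b->2.
aa: 1a undefined. 1a->0: no, bab/aabab meet in 2 with "ab" left. 1a->1: no, aab/ab meet in 1 with "b" left. 1a->2: no, bbab/aabab meet in 2 with "bab" left. Open state 3: 1a->3.
ab: 1b undefined. 1b->0: no, aba/a meet in 1. 1b->1: ok.
ba: 2a undefined. 2a->0: ok.
bb: 2b undefined. 2b->0: no, baaaa/bbaaa meet in 3 with "a" left. 2b->1: ok.
aaa: 3a undefined. 3a->0: no, baaaa/ba meet in 0. 3a->1: no, baaaa/ab meet in 1. 3a->2: ok.
aab: 3b undefined. 3b->0: no, bbab/bbaaa meet in 0. 3b->1: no, bbab/ab meet in 1. 3b->2: no, baaaa/aabab meet in 2. 3b->3: ok.
All examples now run through 4 states with every (state, symbol) defined. Accept strings end in {2,3}, Reject strings end in {0,1}; accept={2,3}.

states=4 start=0 accept={2,3} delta: 0a->1 0b->2 1a->3 1b->1 2a->0 2b->1 3a->2 3b->3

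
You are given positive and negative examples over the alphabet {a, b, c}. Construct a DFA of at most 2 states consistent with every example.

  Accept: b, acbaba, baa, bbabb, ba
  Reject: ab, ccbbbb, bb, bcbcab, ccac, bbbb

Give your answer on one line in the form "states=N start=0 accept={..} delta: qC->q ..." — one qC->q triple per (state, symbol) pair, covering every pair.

State merging on the prefix tree: take the shortest (then alphabetical) example prefix whose next move is undefined and point that move at state 0, else 1, else 2, ...; a target is out if some Accept/Reject pair would then sit in one state with the same input left (inseparable). If every existing state is out, open a new one.
a: 0a undefined. 0a->0: no, b/ab meet in 0 with "b" left. Open state 1: 0a->1.
b: 0b undefined. 0b->0: no, b/bb meet in 0. 0b->1: ok.
c: 0c undefined. 0c->0: ok.
ab: 1b undefined. 1b->0: ok.
ac: 1c undefined. 1c->0: ok.
ba: 1a undefined. 1a->0: no, acbaba/ab meet in 0. 1a->1: ok.
All examples now run through 2 states with every (state, symbol) defined. Accept strings end in {1}, Reject strings end in {0}; accept={1}.

states=2 start=0 accept={1} delta: 0a->1 0b->1 0c->0 1a->1 1b->0 1c->0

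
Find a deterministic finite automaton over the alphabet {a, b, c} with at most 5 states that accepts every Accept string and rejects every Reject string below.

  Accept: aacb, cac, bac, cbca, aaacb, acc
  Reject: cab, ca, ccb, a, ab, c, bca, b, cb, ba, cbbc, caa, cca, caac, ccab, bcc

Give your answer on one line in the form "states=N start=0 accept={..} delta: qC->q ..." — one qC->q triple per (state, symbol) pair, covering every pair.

states=5 start=0 accept={3} delta: 0a->1 0b->0 0c->2 1a->1 1b->0 1c->3 2a->4 2b->1 2c->0 3a->3 3b->3 3c->3 4a->0 4b->0 4c->3

State merging on the prefix tree: take the shortest (then alphabetical) example prefix whose next move is undefined and point that move at state 0, else 1, else 2, ...; a target is out if some Accept/Reject pair would then sit in one state with the same input left (inseparable). If every existing state is out, open a new one.
a: 0a undefined. 0a->0: no, aacb/cb meet in 0 with "cb" left. Open state 1: 0a->1.
b: 0b undefined. 0b->0: ok.
c: 0c undefined. 0c->0: no, cbca/ca meet in 1. 0c->1: no, bac/bcc meet in 1 with "c" left. Open state 2: 0c->2.
aa: 1a undefined. 1a->0: no, aacb/cb meet in 2 with "b" left. 1a->1: ok.
ab: 1b undefined. 1b->0: ok.
ac: 1c undefined. 1c->0: no, aacb/ab meet in 0. 1c->1: no, aacb/ab meet in 0. 1c->2: no, aacb/cb meet in 2 with "b" left. Open state 3: 1c->3.
ca: 2a undefined. 2a->0: no, cac/c meet in 2. 2a->1: no, cac/caac meet in 3. 2a->2: no, cac/caac meet in 2 with "c" left. 2a->3: no, aacb/cab meet in 3 with "b" left. Open state 4: 2a->4.
cb: 2b undefined. 2b->0: no, cbca/ca meet in 4. 2b->1: ok.
cc: 2c undefined. 2c->0: ok.
acc: 3c undefined. 3c->0: no, acc/ccb meet in 0. 3c->1: no, acc/a meet in 1. 3c->2: no, acc/c meet in 2. 3c->3: ok.
caa: 4a undefined. 4a->0: ok.
cab: 4b undefined. 4b->0: ok.
cac: 4c undefined. 4c->0: no, cac/cab meet in 0. 4c->1: no, cac/a meet in 1. 4c->2: no, cac/c meet in 2. 4c->3: ok.
aacb: 3b undefined. 3b->0: no, aacb/cab meet in 0. 3b->1: no, aacb/a meet in 1. 3b->2: no, aacb/c meet in 2. 3b->3: ok.
cbca: 3a undefined. 3a->0: no, cbca/cab meet in 0. 3a->1: no, cbca/a meet in 1. 3a->2: no, cbca/c meet in 2. 3a->3: ok.
All examples now run through 5 states with every (state, symbol) defined. Accept strings end in {3}, Reject strings end in {0,1,2,4}; accept={3}.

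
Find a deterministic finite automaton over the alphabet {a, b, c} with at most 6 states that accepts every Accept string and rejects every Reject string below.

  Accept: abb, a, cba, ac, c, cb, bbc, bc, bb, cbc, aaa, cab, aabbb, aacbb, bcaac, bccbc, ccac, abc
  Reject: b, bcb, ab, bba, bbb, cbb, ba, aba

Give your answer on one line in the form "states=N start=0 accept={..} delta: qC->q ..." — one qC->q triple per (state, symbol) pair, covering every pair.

Grow the machine one transition at a time. Run the examples from 0; the earliest place one falls off (shortest prefix, ties alphabetical) gets sent to the lowest-numbered state that keeps every Accept/Reject pair distinguishable — a pair clashes when both reach the same state with identical unread suffix — and to a fresh state only if none does.
a: 0a undefined. 0a->0: no, aabbb/bbb meet in 0 with "bbb" left. Open state 1: 0a->1.
b: 0b undefined. 0b->0: no, a/bba meet in 1. 0b->1: no, abb/bbb meet in 1 with "bb" left. Open state 2: 0b->2.
c: 0c undefined. 0c->0: no, cba/ba meet in 2 with "a" left. 0c->1: no, abb/cbb meet in 1 with "bb" left. 0c->2: no, cba/bba meet in 2 with "ba" left. Open state 3: 0c->3.
aa: 1a undefined. 1a->0: no, aabbb/bbb meet in 2 with "bb" left. 1a->1: ok.
ab: 1b undefined. 1b->0: no, abb/b meet in 2. 1b->1: no, abb/ab meet in 1. 1b->2: no, aabbb/bbb meet in 2 with "bb" left. 1b->3: no, c/ab meet in 3. Open state 4: 1b->4.
ac: 1c undefined. 1c->0: ok.
ba: 2a undefined. 2a->0: no, ac/ba meet in 0. 2a->1: no, a/ba meet in 1. 2a->2: ok.
bb: 2b undefined. 2b->0: no, a/bba meet in 1. 2b->1: no, a/bba meet in 1. 2b->2: no, bb/b meet in 2. 2b->3: no, cb/bbb meet in 3 with "b" left. 2b->4: no, abb/bbb meet in 4 with "b" left. Open state 5: 2b->5.
bc: 2c undefined. 2c->0: ok.
ca: 3a undefined. 3a->0: no, cab/b meet in 2. 3a->1: no, cab/ab meet in 4. 3a->2: ok.
cb: 3b undefined. 3b->0: ok.
cc: 3c undefined. 3c->0: ok.
aba: 4a undefined. 4a->0: no, ac/aba meet in 0. 4a->1: no, a/aba meet in 1. 4a->2: ok.
abb: 4b undefined. 4b->0: no, aabbb/b meet in 2. 4b->1: no, aabbb/ab meet in 4. 4b->2: no, abb/b meet in 2. 4b->3: ok.
abc: 4c undefined. 4c->0: ok.
bba: 5a undefined. 5a->0: no, ac/bba meet in 0. 5a->1: no, a/bba meet in 1. 5a->2: ok.
bbb: 5b undefined. 5b->0: no, ac/bbb meet in 0. 5b->1: no, a/bbb meet in 1. 5b->2: ok.
bbc: 5c undefined. 5c->0: ok.
All examples now run through 6 states with every (state, symbol) defined. Accept strings end in {0,1,3,5}, Reject strings end in {2,4}; accept={0,1,3,5}.

states=6 start=0 accept={0,1,3,5} delta: 0a->1 0b->2 0c->3 1a->1 1b->4 1c->0 2a->2 2b->5 2c->0 3a->2 3b->0 3c->0 4a->2 4b->3 4c->0 5a->2 5b->2 5c->0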